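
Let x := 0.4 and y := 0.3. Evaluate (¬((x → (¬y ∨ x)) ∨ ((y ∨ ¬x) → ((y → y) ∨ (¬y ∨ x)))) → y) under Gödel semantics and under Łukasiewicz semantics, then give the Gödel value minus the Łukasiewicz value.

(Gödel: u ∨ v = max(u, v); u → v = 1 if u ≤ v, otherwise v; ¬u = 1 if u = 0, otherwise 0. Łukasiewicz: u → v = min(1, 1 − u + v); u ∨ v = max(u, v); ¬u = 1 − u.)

Gödel evaluation:
  ¬y: Gödel ¬ of 0.3 = 0 (operand ≠ 0)
  (¬y ∨ x) = max(0, 0.4) = 0.4
  (x → (¬y ∨ x)): 0.4 ≤ 0.4, so result = 1
  ¬x: Gödel ¬ of 0.4 = 0 (operand ≠ 0)
  (y ∨ ¬x) = max(0.3, 0) = 0.3
  (y → y): 0.3 ≤ 0.3, so result = 1
  ¬y: Gödel ¬ of 0.3 = 0 (operand ≠ 0)
  (¬y ∨ x) = max(0, 0.4) = 0.4
  ((y → y) ∨ (¬y ∨ x)) = max(1, 0.4) = 1
  ((y ∨ ¬x) → ((y → y) ∨ (¬y ∨ x))): 0.3 ≤ 1, so result = 1
  ((x → (¬y ∨ x)) ∨ ((y ∨ ¬x) → ((y → y) ∨ (¬y ∨ x)))) = max(1, 1) = 1
  ¬((x → (¬y ∨ x)) ∨ ((y ∨ ¬x) → ((y → y) ∨ (¬y ∨ x)))): Gödel ¬ of 1 = 0 (operand ≠ 0)
  (¬((x → (¬y ∨ x)) ∨ ((y ∨ ¬x) → ((y → y) ∨ (¬y ∨ x)))) → y): 0 ≤ 0.3, so result = 1
  Gödel value = 1
Łukasiewicz evaluation:
  ¬y: Łukasiewicz ¬ gives 1 − 0.3 = 0.7
  (¬y ∨ x) = max(0.7, 0.4) = 0.7
  (x → (¬y ∨ x)): min(1, 1 − 0.4 + 0.7) = 1
  ¬x: Łukasiewicz ¬ gives 1 − 0.4 = 0.6
  (y ∨ ¬x) = max(0.3, 0.6) = 0.6
  (y → y): min(1, 1 − 0.3 + 0.3) = 1
  ¬y: Łukasiewicz ¬ gives 1 − 0.3 = 0.7
  (¬y ∨ x) = max(0.7, 0.4) = 0.7
  ((y → y) ∨ (¬y ∨ x)) = max(1, 0.7) = 1
  ((y ∨ ¬x) → ((y → y) ∨ (¬y ∨ x))): min(1, 1 − 0.6 + 1) = 1
  ((x → (¬y ∨ x)) ∨ ((y ∨ ¬x) → ((y → y) ∨ (¬y ∨ x)))) = max(1, 1) = 1
  ¬((x → (¬y ∨ x)) ∨ ((y ∨ ¬x) → ((y → y) ∨ (¬y ∨ x)))): Łukasiewicz ¬ gives 1 − 1 = 0
  (¬((x → (¬y ∨ x)) ∨ ((y ∨ ¬x) → ((y → y) ∨ (¬y ∨ x)))) → y): min(1, 1 − 0 + 0.3) = 1
  Łukasiewicz value = 1
Difference: 1 − 1 = 0.00

0.00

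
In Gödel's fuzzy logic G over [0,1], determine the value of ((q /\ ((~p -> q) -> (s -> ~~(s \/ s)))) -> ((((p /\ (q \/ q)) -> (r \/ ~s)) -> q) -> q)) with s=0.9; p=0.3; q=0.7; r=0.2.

~p: Gödel ¬ of 0.3 = 0 (operand ≠ 0)
(~p -> q): 0 ≤ 0.7, so result = 1
(s \/ s) = max(0.9, 0.9) = 0.9
~(s \/ s): Gödel ¬ of 0.9 = 0 (operand ≠ 0)
~~(s \/ s): Gödel ¬ of 0 = 1 (operand is 0)
(s -> ~~(s \/ s)): 0.9 ≤ 1, so result = 1
((~p -> q) -> (s -> ~~(s \/ s))): 1 ≤ 1, so result = 1
(q /\ ((~p -> q) -> (s -> ~~(s \/ s)))) = min(0.7, 1) = 0.7
(q \/ q) = max(0.7, 0.7) = 0.7
(p /\ (q \/ q)) = min(0.3, 0.7) = 0.3
~s: Gödel ¬ of 0.9 = 0 (operand ≠ 0)
(r \/ ~s) = max(0.2, 0) = 0.2
((p /\ (q \/ q)) -> (r \/ ~s)): 0.3 > 0.2, so result = 0.2
(((p /\ (q \/ q)) -> (r \/ ~s)) -> q): 0.2 ≤ 0.7, so result = 1
((((p /\ (q \/ q)) -> (r \/ ~s)) -> q) -> q): 1 > 0.7, so result = 0.7
((q /\ ((~p -> q) -> (s -> ~~(s \/ s)))) -> ((((p /\ (q \/ q)) -> (r \/ ~s)) -> q) -> q)): 0.7 ≤ 0.7, so result = 1

1.00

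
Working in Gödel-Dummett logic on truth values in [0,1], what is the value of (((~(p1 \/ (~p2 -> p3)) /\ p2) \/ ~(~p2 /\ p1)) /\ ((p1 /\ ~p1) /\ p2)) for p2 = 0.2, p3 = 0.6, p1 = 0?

0.00

~p2: Gödel ¬ of 0.2 = 0 (operand ≠ 0)
(~p2 -> p3): 0 ≤ 0.6, so result = 1
(p1 \/ (~p2 -> p3)) = max(0, 1) = 1
~(p1 \/ (~p2 -> p3)): Gödel ¬ of 1 = 0 (operand ≠ 0)
(~(p1 \/ (~p2 -> p3)) /\ p2) = min(0, 0.2) = 0
~p2: Gödel ¬ of 0.2 = 0 (operand ≠ 0)
(~p2 /\ p1) = min(0, 0) = 0
~(~p2 /\ p1): Gödel ¬ of 0 = 1 (operand is 0)
((~(p1 \/ (~p2 -> p3)) /\ p2) \/ ~(~p2 /\ p1)) = max(0, 1) = 1
~p1: Gödel ¬ of 0 = 1 (operand is 0)
(p1 /\ ~p1) = min(0, 1) = 0
((p1 /\ ~p1) /\ p2) = min(0, 0.2) = 0
(((~(p1 \/ (~p2 -> p3)) /\ p2) \/ ~(~p2 /\ p1)) /\ ((p1 /\ ~p1) /\ p2)) = min(1, 0) = 0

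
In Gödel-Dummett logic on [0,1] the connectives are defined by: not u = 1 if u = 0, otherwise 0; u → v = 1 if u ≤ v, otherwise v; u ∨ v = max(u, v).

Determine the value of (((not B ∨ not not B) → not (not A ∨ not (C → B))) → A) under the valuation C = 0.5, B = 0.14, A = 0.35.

0.35

not B: Gödel ¬ of 0.14 = 0 (operand ≠ 0)
not B: Gödel ¬ of 0.14 = 0 (operand ≠ 0)
not not B: Gödel ¬ of 0 = 1 (operand is 0)
(not B ∨ not not B) = max(0, 1) = 1
not A: Gödel ¬ of 0.35 = 0 (operand ≠ 0)
(C → B): 0.5 > 0.14, so result = 0.14
not (C → B): Gödel ¬ of 0.14 = 0 (operand ≠ 0)
(not A ∨ not (C → B)) = max(0, 0) = 0
not (not A ∨ not (C → B)): Gödel ¬ of 0 = 1 (operand is 0)
((not B ∨ not not B) → not (not A ∨ not (C → B))): 1 ≤ 1, so result = 1
(((not B ∨ not not B) → not (not A ∨ not (C → B))) → A): 1 > 0.35, so result = 0.35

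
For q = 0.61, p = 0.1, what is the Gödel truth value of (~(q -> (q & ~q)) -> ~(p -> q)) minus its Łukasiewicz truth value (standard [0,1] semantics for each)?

-0.78

Gödel evaluation:
  ~q: Gödel ¬ of 0.61 = 0 (operand ≠ 0)
  (q & ~q) = min(0.61, 0) = 0
  (q -> (q & ~q)): 0.61 > 0, so result = 0
  ~(q -> (q & ~q)): Gödel ¬ of 0 = 1 (operand is 0)
  (p -> q): 0.1 ≤ 0.61, so result = 1
  ~(p -> q): Gödel ¬ of 1 = 0 (operand ≠ 0)
  (~(q -> (q & ~q)) -> ~(p -> q)): 1 > 0, so result = 0
  Gödel value = 0
Łukasiewicz evaluation:
  ~q: Łukasiewicz ¬ gives 1 − 0.61 = 0.39
  (q & ~q) = min(0.61, 0.39) = 0.39
  (q -> (q & ~q)): min(1, 1 − 0.61 + 0.39) = 0.78
  ~(q -> (q & ~q)): Łukasiewicz ¬ gives 1 − 0.78 = 0.22
  (p -> q): min(1, 1 − 0.1 + 0.61) = 1
  ~(p -> q): Łukasiewicz ¬ gives 1 − 1 = 0
  (~(q -> (q & ~q)) -> ~(p -> q)): min(1, 1 − 0.22 + 0) = 0.78
  Łukasiewicz value = 0.78
Difference: 0 − 0.78 = -0.78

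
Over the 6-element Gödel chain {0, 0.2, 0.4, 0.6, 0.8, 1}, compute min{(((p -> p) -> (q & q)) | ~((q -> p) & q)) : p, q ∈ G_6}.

0.20

The minimum is attained at p = 0.2, q = 0.2:
  (p -> p): 0.2 ≤ 0.2, so result = 1
  (q & q) = min(0.2, 0.2) = 0.2
  ((p -> p) -> (q & q)): 1 > 0.2, so result = 0.2
  (q -> p): 0.2 ≤ 0.2, so result = 1
  ((q -> p) & q) = min(1, 0.2) = 0.2
  ~((q -> p) & q): Gödel ¬ of 0.2 = 0 (operand ≠ 0)
  (((p -> p) -> (q & q)) | ~((q -> p) & q)) = max(0.2, 0) = 0.2
Checking all 36 assignments confirms none give a value below 0.20.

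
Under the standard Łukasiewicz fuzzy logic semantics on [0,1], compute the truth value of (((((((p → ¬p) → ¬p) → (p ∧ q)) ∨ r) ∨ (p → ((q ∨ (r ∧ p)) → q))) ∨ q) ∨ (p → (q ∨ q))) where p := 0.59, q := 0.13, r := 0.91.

¬p: Łukasiewicz ¬ gives 1 − 0.59 = 0.41
(p → ¬p): min(1, 1 − 0.59 + 0.41) = 0.82
¬p: Łukasiewicz ¬ gives 1 − 0.59 = 0.41
((p → ¬p) → ¬p): min(1, 1 − 0.82 + 0.41) = 0.59
(p ∧ q) = min(0.59, 0.13) = 0.13
(((p → ¬p) → ¬p) → (p ∧ q)): min(1, 1 − 0.59 + 0.13) = 0.54
((((p → ¬p) → ¬p) → (p ∧ q)) ∨ r) = max(0.54, 0.91) = 0.91
(r ∧ p) = min(0.91, 0.59) = 0.59
(q ∨ (r ∧ p)) = max(0.13, 0.59) = 0.59
((q ∨ (r ∧ p)) → q): min(1, 1 − 0.59 + 0.13) = 0.54
(p → ((q ∨ (r ∧ p)) → q)): min(1, 1 − 0.59 + 0.54) = 0.95
(((((p → ¬p) → ¬p) → (p ∧ q)) ∨ r) ∨ (p → ((q ∨ (r ∧ p)) → q))) = max(0.91, 0.95) = 0.95
((((((p → ¬p) → ¬p) → (p ∧ q)) ∨ r) ∨ (p → ((q ∨ (r ∧ p)) → q))) ∨ q) = max(0.95, 0.13) = 0.95
(q ∨ q) = max(0.13, 0.13) = 0.13
(p → (q ∨ q)): min(1, 1 − 0.59 + 0.13) = 0.54
(((((((p → ¬p) → ¬p) → (p ∧ q)) ∨ r) ∨ (p → ((q ∨ (r ∧ p)) → q))) ∨ q) ∨ (p → (q ∨ q))) = max(0.95, 0.54) = 0.95

0.95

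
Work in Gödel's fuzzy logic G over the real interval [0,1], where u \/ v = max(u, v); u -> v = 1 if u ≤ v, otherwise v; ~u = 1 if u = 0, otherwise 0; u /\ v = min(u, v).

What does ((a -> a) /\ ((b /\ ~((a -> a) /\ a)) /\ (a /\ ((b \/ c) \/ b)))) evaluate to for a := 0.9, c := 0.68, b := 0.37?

0.00

(a -> a): 0.9 ≤ 0.9, so result = 1
(a -> a): 0.9 ≤ 0.9, so result = 1
((a -> a) /\ a) = min(1, 0.9) = 0.9
~((a -> a) /\ a): Gödel ¬ of 0.9 = 0 (operand ≠ 0)
(b /\ ~((a -> a) /\ a)) = min(0.37, 0) = 0
(b \/ c) = max(0.37, 0.68) = 0.68
((b \/ c) \/ b) = max(0.68, 0.37) = 0.68
(a /\ ((b \/ c) \/ b)) = min(0.9, 0.68) = 0.68
((b /\ ~((a -> a) /\ a)) /\ (a /\ ((b \/ c) \/ b))) = min(0, 0.68) = 0
((a -> a) /\ ((b /\ ~((a -> a) /\ a)) /\ (a /\ ((b \/ c) \/ b)))) = min(1, 0) = 0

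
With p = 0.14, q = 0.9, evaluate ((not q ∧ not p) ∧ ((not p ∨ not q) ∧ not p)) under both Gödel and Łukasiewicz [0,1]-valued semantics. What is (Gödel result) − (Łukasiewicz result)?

Gödel evaluation:
  not q: Gödel ¬ of 0.9 = 0 (operand ≠ 0)
  not p: Gödel ¬ of 0.14 = 0 (operand ≠ 0)
  (not q ∧ not p) = min(0, 0) = 0
  not p: Gödel ¬ of 0.14 = 0 (operand ≠ 0)
  not q: Gödel ¬ of 0.9 = 0 (operand ≠ 0)
  (not p ∨ not q) = max(0, 0) = 0
  not p: Gödel ¬ of 0.14 = 0 (operand ≠ 0)
  ((not p ∨ not q) ∧ not p) = min(0, 0) = 0
  ((not q ∧ not p) ∧ ((not p ∨ not q) ∧ not p)) = min(0, 0) = 0
  Gödel value = 0
Łukasiewicz evaluation:
  not q: Łukasiewicz ¬ gives 1 − 0.9 = 0.1
  not p: Łukasiewicz ¬ gives 1 − 0.14 = 0.86
  (not q ∧ not p) = min(0.1, 0.86) = 0.1
  not p: Łukasiewicz ¬ gives 1 − 0.14 = 0.86
  not q: Łukasiewicz ¬ gives 1 − 0.9 = 0.1
  (not p ∨ not q) = max(0.86, 0.1) = 0.86
  not p: Łukasiewicz ¬ gives 1 − 0.14 = 0.86
  ((not p ∨ not q) ∧ not p) = min(0.86, 0.86) = 0.86
  ((not q ∧ not p) ∧ ((not p ∨ not q) ∧ not p)) = min(0.1, 0.86) = 0.1
  Łukasiewicz value = 0.1
Difference: 0 − 0.1 = -0.10

-0.10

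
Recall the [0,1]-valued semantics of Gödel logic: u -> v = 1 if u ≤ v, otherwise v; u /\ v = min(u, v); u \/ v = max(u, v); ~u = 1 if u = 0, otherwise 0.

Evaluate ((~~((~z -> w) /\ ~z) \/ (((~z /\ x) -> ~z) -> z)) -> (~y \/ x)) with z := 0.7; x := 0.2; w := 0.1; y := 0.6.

~z: Gödel ¬ of 0.7 = 0 (operand ≠ 0)
(~z -> w): 0 ≤ 0.1, so result = 1
~z: Gödel ¬ of 0.7 = 0 (operand ≠ 0)
((~z -> w) /\ ~z) = min(1, 0) = 0
~((~z -> w) /\ ~z): Gödel ¬ of 0 = 1 (operand is 0)
~~((~z -> w) /\ ~z): Gödel ¬ of 1 = 0 (operand ≠ 0)
~z: Gödel ¬ of 0.7 = 0 (operand ≠ 0)
(~z /\ x) = min(0, 0.2) = 0
~z: Gödel ¬ of 0.7 = 0 (operand ≠ 0)
((~z /\ x) -> ~z): 0 ≤ 0, so result = 1
(((~z /\ x) -> ~z) -> z): 1 > 0.7, so result = 0.7
(~~((~z -> w) /\ ~z) \/ (((~z /\ x) -> ~z) -> z)) = max(0, 0.7) = 0.7
~y: Gödel ¬ of 0.6 = 0 (operand ≠ 0)
(~y \/ x) = max(0, 0.2) = 0.2
((~~((~z -> w) /\ ~z) \/ (((~z /\ x) -> ~z) -> z)) -> (~y \/ x)): 0.7 > 0.2, so result = 0.2

0.20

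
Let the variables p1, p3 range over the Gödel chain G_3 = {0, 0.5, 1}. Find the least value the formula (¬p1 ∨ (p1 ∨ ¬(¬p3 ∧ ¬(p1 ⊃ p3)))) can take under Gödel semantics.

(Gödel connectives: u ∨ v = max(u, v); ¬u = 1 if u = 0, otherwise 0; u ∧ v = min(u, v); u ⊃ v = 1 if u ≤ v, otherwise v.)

0.50

The minimum is attained at p1 = 0.5, p3 = 0:
  ¬p1: Gödel ¬ of 0.5 = 0 (operand ≠ 0)
  ¬p3: Gödel ¬ of 0 = 1 (operand is 0)
  (p1 ⊃ p3): 0.5 > 0, so result = 0
  ¬(p1 ⊃ p3): Gödel ¬ of 0 = 1 (operand is 0)
  (¬p3 ∧ ¬(p1 ⊃ p3)) = min(1, 1) = 1
  ¬(¬p3 ∧ ¬(p1 ⊃ p3)): Gödel ¬ of 1 = 0 (operand ≠ 0)
  (p1 ∨ ¬(¬p3 ∧ ¬(p1 ⊃ p3))) = max(0.5, 0) = 0.5
  (¬p1 ∨ (p1 ∨ ¬(¬p3 ∧ ¬(p1 ⊃ p3)))) = max(0, 0.5) = 0.5
Checking all 9 assignments confirms none give a value below 0.50.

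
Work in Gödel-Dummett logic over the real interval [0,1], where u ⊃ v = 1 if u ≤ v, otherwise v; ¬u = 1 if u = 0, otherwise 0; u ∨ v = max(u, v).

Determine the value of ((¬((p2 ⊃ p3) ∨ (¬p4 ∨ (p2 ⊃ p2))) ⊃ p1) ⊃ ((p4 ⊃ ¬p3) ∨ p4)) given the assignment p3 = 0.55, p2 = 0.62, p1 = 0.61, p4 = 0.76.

(p2 ⊃ p3): 0.62 > 0.55, so result = 0.55
¬p4: Gödel ¬ of 0.76 = 0 (operand ≠ 0)
(p2 ⊃ p2): 0.62 ≤ 0.62, so result = 1
(¬p4 ∨ (p2 ⊃ p2)) = max(0, 1) = 1
((p2 ⊃ p3) ∨ (¬p4 ∨ (p2 ⊃ p2))) = max(0.55, 1) = 1
¬((p2 ⊃ p3) ∨ (¬p4 ∨ (p2 ⊃ p2))): Gödel ¬ of 1 = 0 (operand ≠ 0)
(¬((p2 ⊃ p3) ∨ (¬p4 ∨ (p2 ⊃ p2))) ⊃ p1): 0 ≤ 0.61, so result = 1
¬p3: Gödel ¬ of 0.55 = 0 (operand ≠ 0)
(p4 ⊃ ¬p3): 0.76 > 0, so result = 0
((p4 ⊃ ¬p3) ∨ p4) = max(0, 0.76) = 0.76
((¬((p2 ⊃ p3) ∨ (¬p4 ∨ (p2 ⊃ p2))) ⊃ p1) ⊃ ((p4 ⊃ ¬p3) ∨ p4)): 1 > 0.76, so result = 0.76

0.76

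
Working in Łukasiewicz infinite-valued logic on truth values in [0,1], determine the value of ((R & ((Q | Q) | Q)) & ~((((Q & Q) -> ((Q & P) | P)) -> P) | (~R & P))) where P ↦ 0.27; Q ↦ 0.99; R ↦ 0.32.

0.01

(Q | Q) = max(0.99, 0.99) = 0.99
((Q | Q) | Q) = max(0.99, 0.99) = 0.99
(R & ((Q | Q) | Q)) = min(0.32, 0.99) = 0.32
(Q & Q) = min(0.99, 0.99) = 0.99
(Q & P) = min(0.99, 0.27) = 0.27
((Q & P) | P) = max(0.27, 0.27) = 0.27
((Q & Q) -> ((Q & P) | P)): min(1, 1 − 0.99 + 0.27) = 0.28
(((Q & Q) -> ((Q & P) | P)) -> P): min(1, 1 − 0.28 + 0.27) = 0.99
~R: Łukasiewicz ¬ gives 1 − 0.32 = 0.68
(~R & P) = min(0.68, 0.27) = 0.27
((((Q & Q) -> ((Q & P) | P)) -> P) | (~R & P)) = max(0.99, 0.27) = 0.99
~((((Q & Q) -> ((Q & P) | P)) -> P) | (~R & P)): Łukasiewicz ¬ gives 1 − 0.99 = 0.01
((R & ((Q | Q) | Q)) & ~((((Q & Q) -> ((Q & P) | P)) -> P) | (~R & P))) = min(0.32, 0.01) = 0.01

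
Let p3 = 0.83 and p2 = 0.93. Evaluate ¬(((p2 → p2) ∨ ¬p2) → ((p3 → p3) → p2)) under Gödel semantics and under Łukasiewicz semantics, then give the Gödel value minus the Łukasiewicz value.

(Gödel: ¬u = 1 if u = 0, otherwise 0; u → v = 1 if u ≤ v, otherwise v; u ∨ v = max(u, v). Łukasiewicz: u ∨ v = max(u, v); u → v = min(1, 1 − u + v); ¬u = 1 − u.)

Gödel evaluation:
  (p2 → p2): 0.93 ≤ 0.93, so result = 1
  ¬p2: Gödel ¬ of 0.93 = 0 (operand ≠ 0)
  ((p2 → p2) ∨ ¬p2) = max(1, 0) = 1
  (p3 → p3): 0.83 ≤ 0.83, so result = 1
  ((p3 → p3) → p2): 1 > 0.93, so result = 0.93
  (((p2 → p2) ∨ ¬p2) → ((p3 → p3) → p2)): 1 > 0.93, so result = 0.93
  ¬(((p2 → p2) ∨ ¬p2) → ((p3 → p3) → p2)): Gödel ¬ of 0.93 = 0 (operand ≠ 0)
  Gödel value = 0
Łukasiewicz evaluation:
  (p2 → p2): min(1, 1 − 0.93 + 0.93) = 1
  ¬p2: Łukasiewicz ¬ gives 1 − 0.93 = 0.07
  ((p2 → p2) ∨ ¬p2) = max(1, 0.07) = 1
  (p3 → p3): min(1, 1 − 0.83 + 0.83) = 1
  ((p3 → p3) → p2): min(1, 1 − 1 + 0.93) = 0.93
  (((p2 → p2) ∨ ¬p2) → ((p3 → p3) → p2)): min(1, 1 − 1 + 0.93) = 0.93
  ¬(((p2 → p2) ∨ ¬p2) → ((p3 → p3) → p2)): Łukasiewicz ¬ gives 1 − 0.93 = 0.07
  Łukasiewicz value = 0.07
Difference: 0 − 0.07 = -0.07

-0.07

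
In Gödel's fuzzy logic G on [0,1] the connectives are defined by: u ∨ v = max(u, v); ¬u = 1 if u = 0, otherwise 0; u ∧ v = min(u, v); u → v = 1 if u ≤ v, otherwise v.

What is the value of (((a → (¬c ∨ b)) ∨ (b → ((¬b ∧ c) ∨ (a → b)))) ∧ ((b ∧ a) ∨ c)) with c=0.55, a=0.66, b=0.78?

¬c: Gödel ¬ of 0.55 = 0 (operand ≠ 0)
(¬c ∨ b) = max(0, 0.78) = 0.78
(a → (¬c ∨ b)): 0.66 ≤ 0.78, so result = 1
¬b: Gödel ¬ of 0.78 = 0 (operand ≠ 0)
(¬b ∧ c) = min(0, 0.55) = 0
(a → b): 0.66 ≤ 0.78, so result = 1
((¬b ∧ c) ∨ (a → b)) = max(0, 1) = 1
(b → ((¬b ∧ c) ∨ (a → b))): 0.78 ≤ 1, so result = 1
((a → (¬c ∨ b)) ∨ (b → ((¬b ∧ c) ∨ (a → b)))) = max(1, 1) = 1
(b ∧ a) = min(0.78, 0.66) = 0.66
((b ∧ a) ∨ c) = max(0.66, 0.55) = 0.66
(((a → (¬c ∨ b)) ∨ (b → ((¬b ∧ c) ∨ (a → b)))) ∧ ((b ∧ a) ∨ c)) = min(1, 0.66) = 0.66

0.66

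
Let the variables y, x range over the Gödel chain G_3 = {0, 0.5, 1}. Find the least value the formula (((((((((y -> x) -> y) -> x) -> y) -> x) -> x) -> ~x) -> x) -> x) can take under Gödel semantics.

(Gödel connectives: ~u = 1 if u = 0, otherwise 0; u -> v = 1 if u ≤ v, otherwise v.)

The minimum is attained at y = 0, x = 0.5:
  (y -> x): 0 ≤ 0.5, so result = 1
  ((y -> x) -> y): 1 > 0, so result = 0
  (((y -> x) -> y) -> x): 0 ≤ 0.5, so result = 1
  ((((y -> x) -> y) -> x) -> y): 1 > 0, so result = 0
  (((((y -> x) -> y) -> x) -> y) -> x): 0 ≤ 0.5, so result = 1
  ((((((y -> x) -> y) -> x) -> y) -> x) -> x): 1 > 0.5, so result = 0.5
  ~x: Gödel ¬ of 0.5 = 0 (operand ≠ 0)
  (((((((y -> x) -> y) -> x) -> y) -> x) -> x) -> ~x): 0.5 > 0, so result = 0
  ((((((((y -> x) -> y) -> x) -> y) -> x) -> x) -> ~x) -> x): 0 ≤ 0.5, so result = 1
  (((((((((y -> x) -> y) -> x) -> y) -> x) -> x) -> ~x) -> x) -> x): 1 > 0.5, so result = 0.5
Checking all 9 assignments confirms none give a value below 0.50.

0.50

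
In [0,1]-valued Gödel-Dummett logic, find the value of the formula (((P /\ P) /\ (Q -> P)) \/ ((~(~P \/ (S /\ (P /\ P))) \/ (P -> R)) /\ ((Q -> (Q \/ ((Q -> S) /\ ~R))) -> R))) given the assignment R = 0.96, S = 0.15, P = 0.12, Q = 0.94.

0.96

(P /\ P) = min(0.12, 0.12) = 0.12
(Q -> P): 0.94 > 0.12, so result = 0.12
((P /\ P) /\ (Q -> P)) = min(0.12, 0.12) = 0.12
~P: Gödel ¬ of 0.12 = 0 (operand ≠ 0)
(P /\ P) = min(0.12, 0.12) = 0.12
(S /\ (P /\ P)) = min(0.15, 0.12) = 0.12
(~P \/ (S /\ (P /\ P))) = max(0, 0.12) = 0.12
~(~P \/ (S /\ (P /\ P))): Gödel ¬ of 0.12 = 0 (operand ≠ 0)
(P -> R): 0.12 ≤ 0.96, so result = 1
(~(~P \/ (S /\ (P /\ P))) \/ (P -> R)) = max(0, 1) = 1
(Q -> S): 0.94 > 0.15, so result = 0.15
~R: Gödel ¬ of 0.96 = 0 (operand ≠ 0)
((Q -> S) /\ ~R) = min(0.15, 0) = 0
(Q \/ ((Q -> S) /\ ~R)) = max(0.94, 0) = 0.94
(Q -> (Q \/ ((Q -> S) /\ ~R))): 0.94 ≤ 0.94, so result = 1
((Q -> (Q \/ ((Q -> S) /\ ~R))) -> R): 1 > 0.96, so result = 0.96
((~(~P \/ (S /\ (P /\ P))) \/ (P -> R)) /\ ((Q -> (Q \/ ((Q -> S) /\ ~R))) -> R)) = min(1, 0.96) = 0.96
(((P /\ P) /\ (Q -> P)) \/ ((~(~P \/ (S /\ (P /\ P))) \/ (P -> R)) /\ ((Q -> (Q \/ ((Q -> S) /\ ~R))) -> R))) = max(0.12, 0.96) = 0.96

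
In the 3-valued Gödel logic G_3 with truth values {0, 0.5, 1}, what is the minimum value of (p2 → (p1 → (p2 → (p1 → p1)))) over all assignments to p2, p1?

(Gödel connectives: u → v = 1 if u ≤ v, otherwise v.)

1.00

Every assignment gives 1. For instance at p2 = 0, p1 = 0:
  (p1 → p1): 0 ≤ 0, so result = 1
  (p2 → (p1 → p1)): 0 ≤ 1, so result = 1
  (p1 → (p2 → (p1 → p1))): 0 ≤ 1, so result = 1
  (p2 → (p1 → (p2 → (p1 → p1)))): 0 ≤ 1, so result = 1
All 9 assignments give value 1 — the formula is a G_3-tautology.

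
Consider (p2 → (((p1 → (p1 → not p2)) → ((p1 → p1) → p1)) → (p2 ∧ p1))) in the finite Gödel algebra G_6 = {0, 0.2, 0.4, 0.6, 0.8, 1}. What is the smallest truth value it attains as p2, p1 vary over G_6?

0.20

The minimum is attained at p2 = 0.4, p1 = 0.2:
  not p2: Gödel ¬ of 0.4 = 0 (operand ≠ 0)
  (p1 → not p2): 0.2 > 0, so result = 0
  (p1 → (p1 → not p2)): 0.2 > 0, so result = 0
  (p1 → p1): 0.2 ≤ 0.2, so result = 1
  ((p1 → p1) → p1): 1 > 0.2, so result = 0.2
  ((p1 → (p1 → not p2)) → ((p1 → p1) → p1)): 0 ≤ 0.2, so result = 1
  (p2 ∧ p1) = min(0.4, 0.2) = 0.2
  (((p1 → (p1 → not p2)) → ((p1 → p1) → p1)) → (p2 ∧ p1)): 1 > 0.2, so result = 0.2
  (p2 → (((p1 → (p1 → not p2)) → ((p1 → p1) → p1)) → (p2 ∧ p1))): 0.4 > 0.2, so result = 0.2
Checking all 36 assignments confirms none give a value below 0.20.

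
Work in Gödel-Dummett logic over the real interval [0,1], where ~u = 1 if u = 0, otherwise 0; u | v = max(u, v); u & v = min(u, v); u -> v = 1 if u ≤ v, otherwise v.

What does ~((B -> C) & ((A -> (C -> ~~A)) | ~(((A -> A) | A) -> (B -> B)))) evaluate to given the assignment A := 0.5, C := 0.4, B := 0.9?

0.00

(B -> C): 0.9 > 0.4, so result = 0.4
~A: Gödel ¬ of 0.5 = 0 (operand ≠ 0)
~~A: Gödel ¬ of 0 = 1 (operand is 0)
(C -> ~~A): 0.4 ≤ 1, so result = 1
(A -> (C -> ~~A)): 0.5 ≤ 1, so result = 1
(A -> A): 0.5 ≤ 0.5, so result = 1
((A -> A) | A) = max(1, 0.5) = 1
(B -> B): 0.9 ≤ 0.9, so result = 1
(((A -> A) | A) -> (B -> B)): 1 ≤ 1, so result = 1
~(((A -> A) | A) -> (B -> B)): Gödel ¬ of 1 = 0 (operand ≠ 0)
((A -> (C -> ~~A)) | ~(((A -> A) | A) -> (B -> B))) = max(1, 0) = 1
((B -> C) & ((A -> (C -> ~~A)) | ~(((A -> A) | A) -> (B -> B)))) = min(0.4, 1) = 0.4
~((B -> C) & ((A -> (C -> ~~A)) | ~(((A -> A) | A) -> (B -> B)))): Gödel ¬ of 0.4 = 0 (operand ≠ 0)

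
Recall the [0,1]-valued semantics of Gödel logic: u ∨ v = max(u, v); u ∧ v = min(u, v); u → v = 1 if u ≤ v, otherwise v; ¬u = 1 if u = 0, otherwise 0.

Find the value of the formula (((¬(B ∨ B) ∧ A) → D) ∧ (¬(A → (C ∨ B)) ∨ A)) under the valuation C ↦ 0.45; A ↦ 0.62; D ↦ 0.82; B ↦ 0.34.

(B ∨ B) = max(0.34, 0.34) = 0.34
¬(B ∨ B): Gödel ¬ of 0.34 = 0 (operand ≠ 0)
(¬(B ∨ B) ∧ A) = min(0, 0.62) = 0
((¬(B ∨ B) ∧ A) → D): 0 ≤ 0.82, so result = 1
(C ∨ B) = max(0.45, 0.34) = 0.45
(A → (C ∨ B)): 0.62 > 0.45, so result = 0.45
¬(A → (C ∨ B)): Gödel ¬ of 0.45 = 0 (operand ≠ 0)
(¬(A → (C ∨ B)) ∨ A) = max(0, 0.62) = 0.62
(((¬(B ∨ B) ∧ A) → D) ∧ (¬(A → (C ∨ B)) ∨ A)) = min(1, 0.62) = 0.62

0.62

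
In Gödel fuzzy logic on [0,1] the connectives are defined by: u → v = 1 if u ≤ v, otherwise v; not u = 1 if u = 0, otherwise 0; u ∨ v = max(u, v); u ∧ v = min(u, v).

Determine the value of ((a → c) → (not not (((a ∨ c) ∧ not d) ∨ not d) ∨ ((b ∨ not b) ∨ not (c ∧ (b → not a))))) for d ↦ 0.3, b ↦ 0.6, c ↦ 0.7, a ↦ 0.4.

(a → c): 0.4 ≤ 0.7, so result = 1
(a ∨ c) = max(0.4, 0.7) = 0.7
not d: Gödel ¬ of 0.3 = 0 (operand ≠ 0)
((a ∨ c) ∧ not d) = min(0.7, 0) = 0
not d: Gödel ¬ of 0.3 = 0 (operand ≠ 0)
(((a ∨ c) ∧ not d) ∨ not d) = max(0, 0) = 0
not (((a ∨ c) ∧ not d) ∨ not d): Gödel ¬ of 0 = 1 (operand is 0)
not not (((a ∨ c) ∧ not d) ∨ not d): Gödel ¬ of 1 = 0 (operand ≠ 0)
not b: Gödel ¬ of 0.6 = 0 (operand ≠ 0)
(b ∨ not b) = max(0.6, 0) = 0.6
not a: Gödel ¬ of 0.4 = 0 (operand ≠ 0)
(b → not a): 0.6 > 0, so result = 0
(c ∧ (b → not a)) = min(0.7, 0) = 0
not (c ∧ (b → not a)): Gödel ¬ of 0 = 1 (operand is 0)
((b ∨ not b) ∨ not (c ∧ (b → not a))) = max(0.6, 1) = 1
(not not (((a ∨ c) ∧ not d) ∨ not d) ∨ ((b ∨ not b) ∨ not (c ∧ (b → not a)))) = max(0, 1) = 1
((a → c) → (not not (((a ∨ c) ∧ not d) ∨ not d) ∨ ((b ∨ not b) ∨ not (c ∧ (b → not a))))): 1 ≤ 1, so result = 1

1.00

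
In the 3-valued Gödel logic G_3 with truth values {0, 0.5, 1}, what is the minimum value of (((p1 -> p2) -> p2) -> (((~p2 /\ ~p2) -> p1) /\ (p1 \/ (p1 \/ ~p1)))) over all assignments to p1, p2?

The minimum is attained at p1 = 0.5, p2 = 0:
  (p1 -> p2): 0.5 > 0, so result = 0
  ((p1 -> p2) -> p2): 0 ≤ 0, so result = 1
  ~p2: Gödel ¬ of 0 = 1 (operand is 0)
  ~p2: Gödel ¬ of 0 = 1 (operand is 0)
  (~p2 /\ ~p2) = min(1, 1) = 1
  ((~p2 /\ ~p2) -> p1): 1 > 0.5, so result = 0.5
  ~p1: Gödel ¬ of 0.5 = 0 (operand ≠ 0)
  (p1 \/ ~p1) = max(0.5, 0) = 0.5
  (p1 \/ (p1 \/ ~p1)) = max(0.5, 0.5) = 0.5
  (((~p2 /\ ~p2) -> p1) /\ (p1 \/ (p1 \/ ~p1))) = min(0.5, 0.5) = 0.5
  (((p1 -> p2) -> p2) -> (((~p2 /\ ~p2) -> p1) /\ (p1 \/ (p1 \/ ~p1)))): 1 > 0.5, so result = 0.5
Checking all 9 assignments confirms none give a value below 0.50.

0.50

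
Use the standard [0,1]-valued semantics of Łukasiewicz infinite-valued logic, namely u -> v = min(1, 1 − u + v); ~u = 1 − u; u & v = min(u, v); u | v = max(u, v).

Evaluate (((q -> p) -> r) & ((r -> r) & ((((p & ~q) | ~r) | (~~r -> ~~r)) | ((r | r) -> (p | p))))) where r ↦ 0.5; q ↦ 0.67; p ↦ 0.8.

0.50

(q -> p): min(1, 1 − 0.67 + 0.8) = 1
((q -> p) -> r): min(1, 1 − 1 + 0.5) = 0.5
(r -> r): min(1, 1 − 0.5 + 0.5) = 1
~q: Łukasiewicz ¬ gives 1 − 0.67 = 0.33
(p & ~q) = min(0.8, 0.33) = 0.33
~r: Łukasiewicz ¬ gives 1 − 0.5 = 0.5
((p & ~q) | ~r) = max(0.33, 0.5) = 0.5
~r: Łukasiewicz ¬ gives 1 − 0.5 = 0.5
~~r: Łukasiewicz ¬ gives 1 − 0.5 = 0.5
~r: Łukasiewicz ¬ gives 1 − 0.5 = 0.5
~~r: Łukasiewicz ¬ gives 1 − 0.5 = 0.5
(~~r -> ~~r): min(1, 1 − 0.5 + 0.5) = 1
(((p & ~q) | ~r) | (~~r -> ~~r)) = max(0.5, 1) = 1
(r | r) = max(0.5, 0.5) = 0.5
(p | p) = max(0.8, 0.8) = 0.8
((r | r) -> (p | p)): min(1, 1 − 0.5 + 0.8) = 1
((((p & ~q) | ~r) | (~~r -> ~~r)) | ((r | r) -> (p | p))) = max(1, 1) = 1
((r -> r) & ((((p & ~q) | ~r) | (~~r -> ~~r)) | ((r | r) -> (p | p)))) = min(1, 1) = 1
(((q -> p) -> r) & ((r -> r) & ((((p & ~q) | ~r) | (~~r -> ~~r)) | ((r | r) -> (p | p))))) = min(0.5, 1) = 0.5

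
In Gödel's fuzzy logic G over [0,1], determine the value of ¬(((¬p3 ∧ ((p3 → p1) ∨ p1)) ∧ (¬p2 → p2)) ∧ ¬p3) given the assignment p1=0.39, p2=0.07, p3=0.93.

1.00

¬p3: Gödel ¬ of 0.93 = 0 (operand ≠ 0)
(p3 → p1): 0.93 > 0.39, so result = 0.39
((p3 → p1) ∨ p1) = max(0.39, 0.39) = 0.39
(¬p3 ∧ ((p3 → p1) ∨ p1)) = min(0, 0.39) = 0
¬p2: Gödel ¬ of 0.07 = 0 (operand ≠ 0)
(¬p2 → p2): 0 ≤ 0.07, so result = 1
((¬p3 ∧ ((p3 → p1) ∨ p1)) ∧ (¬p2 → p2)) = min(0, 1) = 0
¬p3: Gödel ¬ of 0.93 = 0 (operand ≠ 0)
(((¬p3 ∧ ((p3 → p1) ∨ p1)) ∧ (¬p2 → p2)) ∧ ¬p3) = min(0, 0) = 0
¬(((¬p3 ∧ ((p3 → p1) ∨ p1)) ∧ (¬p2 → p2)) ∧ ¬p3): Gödel ¬ of 0 = 1 (operand is 0)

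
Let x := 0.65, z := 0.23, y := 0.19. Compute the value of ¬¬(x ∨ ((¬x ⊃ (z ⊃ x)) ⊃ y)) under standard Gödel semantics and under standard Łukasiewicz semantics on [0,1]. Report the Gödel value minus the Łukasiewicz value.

0.35

Gödel evaluation:
  ¬x: Gödel ¬ of 0.65 = 0 (operand ≠ 0)
  (z ⊃ x): 0.23 ≤ 0.65, so result = 1
  (¬x ⊃ (z ⊃ x)): 0 ≤ 1, so result = 1
  ((¬x ⊃ (z ⊃ x)) ⊃ y): 1 > 0.19, so result = 0.19
  (x ∨ ((¬x ⊃ (z ⊃ x)) ⊃ y)) = max(0.65, 0.19) = 0.65
  ¬(x ∨ ((¬x ⊃ (z ⊃ x)) ⊃ y)): Gödel ¬ of 0.65 = 0 (operand ≠ 0)
  ¬¬(x ∨ ((¬x ⊃ (z ⊃ x)) ⊃ y)): Gödel ¬ of 0 = 1 (operand is 0)
  Gödel value = 1
Łukasiewicz evaluation:
  ¬x: Łukasiewicz ¬ gives 1 − 0.65 = 0.35
  (z ⊃ x): min(1, 1 − 0.23 + 0.65) = 1
  (¬x ⊃ (z ⊃ x)): min(1, 1 − 0.35 + 1) = 1
  ((¬x ⊃ (z ⊃ x)) ⊃ y): min(1, 1 − 1 + 0.19) = 0.19
  (x ∨ ((¬x ⊃ (z ⊃ x)) ⊃ y)) = max(0.65, 0.19) = 0.65
  ¬(x ∨ ((¬x ⊃ (z ⊃ x)) ⊃ y)): Łukasiewicz ¬ gives 1 − 0.65 = 0.35
  ¬¬(x ∨ ((¬x ⊃ (z ⊃ x)) ⊃ y)): Łukasiewicz ¬ gives 1 − 0.35 = 0.65
  Łukasiewicz value = 0.65
Difference: 1 − 0.65 = 0.35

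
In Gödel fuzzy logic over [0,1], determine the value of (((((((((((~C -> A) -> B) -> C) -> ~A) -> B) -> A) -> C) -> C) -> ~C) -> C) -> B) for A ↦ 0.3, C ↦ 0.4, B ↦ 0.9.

0.90

~C: Gödel ¬ of 0.4 = 0 (operand ≠ 0)
(~C -> A): 0 ≤ 0.3, so result = 1
((~C -> A) -> B): 1 > 0.9, so result = 0.9
(((~C -> A) -> B) -> C): 0.9 > 0.4, so result = 0.4
~A: Gödel ¬ of 0.3 = 0 (operand ≠ 0)
((((~C -> A) -> B) -> C) -> ~A): 0.4 > 0, so result = 0
(((((~C -> A) -> B) -> C) -> ~A) -> B): 0 ≤ 0.9, so result = 1
((((((~C -> A) -> B) -> C) -> ~A) -> B) -> A): 1 > 0.3, so result = 0.3
(((((((~C -> A) -> B) -> C) -> ~A) -> B) -> A) -> C): 0.3 ≤ 0.4, so result = 1
((((((((~C -> A) -> B) -> C) -> ~A) -> B) -> A) -> C) -> C): 1 > 0.4, so result = 0.4
~C: Gödel ¬ of 0.4 = 0 (operand ≠ 0)
(((((((((~C -> A) -> B) -> C) -> ~A) -> B) -> A) -> C) -> C) -> ~C): 0.4 > 0, so result = 0
((((((((((~C -> A) -> B) -> C) -> ~A) -> B) -> A) -> C) -> C) -> ~C) -> C): 0 ≤ 0.4, so result = 1
(((((((((((~C -> A) -> B) -> C) -> ~A) -> B) -> A) -> C) -> C) -> ~C) -> C) -> B): 1 > 0.9, so result = 0.9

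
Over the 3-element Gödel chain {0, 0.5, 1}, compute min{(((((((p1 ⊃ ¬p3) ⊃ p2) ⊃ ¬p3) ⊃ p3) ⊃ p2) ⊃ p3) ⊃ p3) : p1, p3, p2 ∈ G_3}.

The minimum is attained at p1 = 0, p3 = 0.5, p2 = 0:
  ¬p3: Gödel ¬ of 0.5 = 0 (operand ≠ 0)
  (p1 ⊃ ¬p3): 0 ≤ 0, so result = 1
  ((p1 ⊃ ¬p3) ⊃ p2): 1 > 0, so result = 0
  ¬p3: Gödel ¬ of 0.5 = 0 (operand ≠ 0)
  (((p1 ⊃ ¬p3) ⊃ p2) ⊃ ¬p3): 0 ≤ 0, so result = 1
  ((((p1 ⊃ ¬p3) ⊃ p2) ⊃ ¬p3) ⊃ p3): 1 > 0.5, so result = 0.5
  (((((p1 ⊃ ¬p3) ⊃ p2) ⊃ ¬p3) ⊃ p3) ⊃ p2): 0.5 > 0, so result = 0
  ((((((p1 ⊃ ¬p3) ⊃ p2) ⊃ ¬p3) ⊃ p3) ⊃ p2) ⊃ p3): 0 ≤ 0.5, so result = 1
  (((((((p1 ⊃ ¬p3) ⊃ p2) ⊃ ¬p3) ⊃ p3) ⊃ p2) ⊃ p3) ⊃ p3): 1 > 0.5, so result = 0.5
Checking all 27 assignments confirms none give a value below 0.50.

0.50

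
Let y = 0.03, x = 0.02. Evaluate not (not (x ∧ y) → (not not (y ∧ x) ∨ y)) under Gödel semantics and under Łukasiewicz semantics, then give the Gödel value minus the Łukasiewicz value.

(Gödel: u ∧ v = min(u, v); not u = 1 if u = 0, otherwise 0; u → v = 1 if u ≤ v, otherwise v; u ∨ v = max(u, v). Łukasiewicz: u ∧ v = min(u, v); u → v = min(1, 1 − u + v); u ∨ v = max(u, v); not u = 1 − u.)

Gödel evaluation:
  (x ∧ y) = min(0.02, 0.03) = 0.02
  not (x ∧ y): Gödel ¬ of 0.02 = 0 (operand ≠ 0)
  (y ∧ x) = min(0.03, 0.02) = 0.02
  not (y ∧ x): Gödel ¬ of 0.02 = 0 (operand ≠ 0)
  not not (y ∧ x): Gödel ¬ of 0 = 1 (operand is 0)
  (not not (y ∧ x) ∨ y) = max(1, 0.03) = 1
  (not (x ∧ y) → (not not (y ∧ x) ∨ y)): 0 ≤ 1, so result = 1
  not (not (x ∧ y) → (not not (y ∧ x) ∨ y)): Gödel ¬ of 1 = 0 (operand ≠ 0)
  Gödel value = 0
Łukasiewicz evaluation:
  (x ∧ y) = min(0.02, 0.03) = 0.02
  not (x ∧ y): Łukasiewicz ¬ gives 1 − 0.02 = 0.98
  (y ∧ x) = min(0.03, 0.02) = 0.02
  not (y ∧ x): Łukasiewicz ¬ gives 1 − 0.02 = 0.98
  not not (y ∧ x): Łukasiewicz ¬ gives 1 − 0.98 = 0.02
  (not not (y ∧ x) ∨ y) = max(0.02, 0.03) = 0.03
  (not (x ∧ y) → (not not (y ∧ x) ∨ y)): min(1, 1 − 0.98 + 0.03) = 0.05
  not (not (x ∧ y) → (not not (y ∧ x) ∨ y)): Łukasiewicz ¬ gives 1 − 0.05 = 0.95
  Łukasiewicz value = 0.95
Difference: 0 − 0.95 = -0.95

-0.95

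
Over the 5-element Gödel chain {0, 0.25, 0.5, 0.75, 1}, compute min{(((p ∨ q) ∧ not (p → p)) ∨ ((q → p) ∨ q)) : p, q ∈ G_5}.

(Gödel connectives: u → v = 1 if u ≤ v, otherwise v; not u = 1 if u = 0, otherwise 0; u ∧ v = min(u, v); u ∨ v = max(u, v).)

The minimum is attained at p = 0, q = 0.25:
  (p ∨ q) = max(0, 0.25) = 0.25
  (p → p): 0 ≤ 0, so result = 1
  not (p → p): Gödel ¬ of 1 = 0 (operand ≠ 0)
  ((p ∨ q) ∧ not (p → p)) = min(0.25, 0) = 0
  (q → p): 0.25 > 0, so result = 0
  ((q → p) ∨ q) = max(0, 0.25) = 0.25
  (((p ∨ q) ∧ not (p → p)) ∨ ((q → p) ∨ q)) = max(0, 0.25) = 0.25
Checking all 25 assignments confirms none give a value below 0.25.

0.25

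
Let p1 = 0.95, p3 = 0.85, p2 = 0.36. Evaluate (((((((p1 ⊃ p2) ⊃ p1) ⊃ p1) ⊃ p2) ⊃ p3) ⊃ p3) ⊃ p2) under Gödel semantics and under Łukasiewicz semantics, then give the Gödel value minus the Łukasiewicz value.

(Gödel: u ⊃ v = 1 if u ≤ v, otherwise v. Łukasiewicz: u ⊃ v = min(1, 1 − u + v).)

-0.15

Gödel evaluation:
  (p1 ⊃ p2): 0.95 > 0.36, so result = 0.36
  ((p1 ⊃ p2) ⊃ p1): 0.36 ≤ 0.95, so result = 1
  (((p1 ⊃ p2) ⊃ p1) ⊃ p1): 1 > 0.95, so result = 0.95
  ((((p1 ⊃ p2) ⊃ p1) ⊃ p1) ⊃ p2): 0.95 > 0.36, so result = 0.36
  (((((p1 ⊃ p2) ⊃ p1) ⊃ p1) ⊃ p2) ⊃ p3): 0.36 ≤ 0.85, so result = 1
  ((((((p1 ⊃ p2) ⊃ p1) ⊃ p1) ⊃ p2) ⊃ p3) ⊃ p3): 1 > 0.85, so result = 0.85
  (((((((p1 ⊃ p2) ⊃ p1) ⊃ p1) ⊃ p2) ⊃ p3) ⊃ p3) ⊃ p2): 0.85 > 0.36, so result = 0.36
  Gödel value = 0.36
Łukasiewicz evaluation:
  (p1 ⊃ p2): min(1, 1 − 0.95 + 0.36) = 0.41
  ((p1 ⊃ p2) ⊃ p1): min(1, 1 − 0.41 + 0.95) = 1
  (((p1 ⊃ p2) ⊃ p1) ⊃ p1): min(1, 1 − 1 + 0.95) = 0.95
  ((((p1 ⊃ p2) ⊃ p1) ⊃ p1) ⊃ p2): min(1, 1 − 0.95 + 0.36) = 0.41
  (((((p1 ⊃ p2) ⊃ p1) ⊃ p1) ⊃ p2) ⊃ p3): min(1, 1 − 0.41 + 0.85) = 1
  ((((((p1 ⊃ p2) ⊃ p1) ⊃ p1) ⊃ p2) ⊃ p3) ⊃ p3): min(1, 1 − 1 + 0.85) = 0.85
  (((((((p1 ⊃ p2) ⊃ p1) ⊃ p1) ⊃ p2) ⊃ p3) ⊃ p3) ⊃ p2): min(1, 1 − 0.85 + 0.36) = 0.51
  Łukasiewicz value = 0.51
Difference: 0.36 − 0.51 = -0.15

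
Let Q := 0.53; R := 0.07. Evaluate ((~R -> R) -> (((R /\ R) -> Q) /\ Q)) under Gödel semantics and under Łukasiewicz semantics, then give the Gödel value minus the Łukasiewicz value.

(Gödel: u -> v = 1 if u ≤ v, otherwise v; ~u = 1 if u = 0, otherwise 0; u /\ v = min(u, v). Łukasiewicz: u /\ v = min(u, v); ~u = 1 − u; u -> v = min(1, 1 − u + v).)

Gödel evaluation:
  ~R: Gödel ¬ of 0.07 = 0 (operand ≠ 0)
  (~R -> R): 0 ≤ 0.07, so result = 1
  (R /\ R) = min(0.07, 0.07) = 0.07
  ((R /\ R) -> Q): 0.07 ≤ 0.53, so result = 1
  (((R /\ R) -> Q) /\ Q) = min(1, 0.53) = 0.53
  ((~R -> R) -> (((R /\ R) -> Q) /\ Q)): 1 > 0.53, so result = 0.53
  Gödel value = 0.53
Łukasiewicz evaluation:
  ~R: Łukasiewicz ¬ gives 1 − 0.07 = 0.93
  (~R -> R): min(1, 1 − 0.93 + 0.07) = 0.14
  (R /\ R) = min(0.07, 0.07) = 0.07
  ((R /\ R) -> Q): min(1, 1 − 0.07 + 0.53) = 1
  (((R /\ R) -> Q) /\ Q) = min(1, 0.53) = 0.53
  ((~R -> R) -> (((R /\ R) -> Q) /\ Q)): min(1, 1 − 0.14 + 0.53) = 1
  Łukasiewicz value = 1
Difference: 0.53 − 1 = -0.47

-0.47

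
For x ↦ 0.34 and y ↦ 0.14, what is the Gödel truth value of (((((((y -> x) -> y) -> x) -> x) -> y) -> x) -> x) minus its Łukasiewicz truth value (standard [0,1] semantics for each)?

-0.46

Gödel evaluation:
  (y -> x): 0.14 ≤ 0.34, so result = 1
  ((y -> x) -> y): 1 > 0.14, so result = 0.14
  (((y -> x) -> y) -> x): 0.14 ≤ 0.34, so result = 1
  ((((y -> x) -> y) -> x) -> x): 1 > 0.34, so result = 0.34
  (((((y -> x) -> y) -> x) -> x) -> y): 0.34 > 0.14, so result = 0.14
  ((((((y -> x) -> y) -> x) -> x) -> y) -> x): 0.14 ≤ 0.34, so result = 1
  (((((((y -> x) -> y) -> x) -> x) -> y) -> x) -> x): 1 > 0.34, so result = 0.34
  Gödel value = 0.34
Łukasiewicz evaluation:
  (y -> x): min(1, 1 − 0.14 + 0.34) = 1
  ((y -> x) -> y): min(1, 1 − 1 + 0.14) = 0.14
  (((y -> x) -> y) -> x): min(1, 1 − 0.14 + 0.34) = 1
  ((((y -> x) -> y) -> x) -> x): min(1, 1 − 1 + 0.34) = 0.34
  (((((y -> x) -> y) -> x) -> x) -> y): min(1, 1 − 0.34 + 0.14) = 0.8
  ((((((y -> x) -> y) -> x) -> x) -> y) -> x): min(1, 1 − 0.8 + 0.34) = 0.54
  (((((((y -> x) -> y) -> x) -> x) -> y) -> x) -> x): min(1, 1 − 0.54 + 0.34) = 0.8
  Łukasiewicz value = 0.8
Difference: 0.34 − 0.8 = -0.46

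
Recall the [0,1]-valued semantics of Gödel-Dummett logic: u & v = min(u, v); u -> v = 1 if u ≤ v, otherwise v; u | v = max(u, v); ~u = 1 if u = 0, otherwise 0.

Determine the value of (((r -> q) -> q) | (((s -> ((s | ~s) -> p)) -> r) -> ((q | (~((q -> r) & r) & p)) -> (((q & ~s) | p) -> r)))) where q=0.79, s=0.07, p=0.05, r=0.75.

(r -> q): 0.75 ≤ 0.79, so result = 1
((r -> q) -> q): 1 > 0.79, so result = 0.79
~s: Gödel ¬ of 0.07 = 0 (operand ≠ 0)
(s | ~s) = max(0.07, 0) = 0.07
((s | ~s) -> p): 0.07 > 0.05, so result = 0.05
(s -> ((s | ~s) -> p)): 0.07 > 0.05, so result = 0.05
((s -> ((s | ~s) -> p)) -> r): 0.05 ≤ 0.75, so result = 1
(q -> r): 0.79 > 0.75, so result = 0.75
((q -> r) & r) = min(0.75, 0.75) = 0.75
~((q -> r) & r): Gödel ¬ of 0.75 = 0 (operand ≠ 0)
(~((q -> r) & r) & p) = min(0, 0.05) = 0
(q | (~((q -> r) & r) & p)) = max(0.79, 0) = 0.79
~s: Gödel ¬ of 0.07 = 0 (operand ≠ 0)
(q & ~s) = min(0.79, 0) = 0
((q & ~s) | p) = max(0, 0.05) = 0.05
(((q & ~s) | p) -> r): 0.05 ≤ 0.75, so result = 1
((q | (~((q -> r) & r) & p)) -> (((q & ~s) | p) -> r)): 0.79 ≤ 1, so result = 1
(((s -> ((s | ~s) -> p)) -> r) -> ((q | (~((q -> r) & r) & p)) -> (((q & ~s) | p) -> r))): 1 ≤ 1, so result = 1
(((r -> q) -> q) | (((s -> ((s | ~s) -> p)) -> r) -> ((q | (~((q -> r) & r) & p)) -> (((q & ~s) | p) -> r)))) = max(0.79, 1) = 1

1.00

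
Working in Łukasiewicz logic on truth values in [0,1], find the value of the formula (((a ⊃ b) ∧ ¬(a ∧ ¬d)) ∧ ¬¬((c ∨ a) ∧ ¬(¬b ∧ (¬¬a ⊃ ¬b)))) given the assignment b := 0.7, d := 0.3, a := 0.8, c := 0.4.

0.30

(a ⊃ b): min(1, 1 − 0.8 + 0.7) = 0.9
¬d: Łukasiewicz ¬ gives 1 − 0.3 = 0.7
(a ∧ ¬d) = min(0.8, 0.7) = 0.7
¬(a ∧ ¬d): Łukasiewicz ¬ gives 1 − 0.7 = 0.3
((a ⊃ b) ∧ ¬(a ∧ ¬d)) = min(0.9, 0.3) = 0.3
(c ∨ a) = max(0.4, 0.8) = 0.8
¬b: Łukasiewicz ¬ gives 1 − 0.7 = 0.3
¬a: Łukasiewicz ¬ gives 1 − 0.8 = 0.2
¬¬a: Łukasiewicz ¬ gives 1 − 0.2 = 0.8
¬b: Łukasiewicz ¬ gives 1 − 0.7 = 0.3
(¬¬a ⊃ ¬b): min(1, 1 − 0.8 + 0.3) = 0.5
(¬b ∧ (¬¬a ⊃ ¬b)) = min(0.3, 0.5) = 0.3
¬(¬b ∧ (¬¬a ⊃ ¬b)): Łukasiewicz ¬ gives 1 − 0.3 = 0.7
((c ∨ a) ∧ ¬(¬b ∧ (¬¬a ⊃ ¬b))) = min(0.8, 0.7) = 0.7
¬((c ∨ a) ∧ ¬(¬b ∧ (¬¬a ⊃ ¬b))): Łukasiewicz ¬ gives 1 − 0.7 = 0.3
¬¬((c ∨ a) ∧ ¬(¬b ∧ (¬¬a ⊃ ¬b))): Łukasiewicz ¬ gives 1 − 0.3 = 0.7
(((a ⊃ b) ∧ ¬(a ∧ ¬d)) ∧ ¬¬((c ∨ a) ∧ ¬(¬b ∧ (¬¬a ⊃ ¬b)))) = min(0.3, 0.7) = 0.3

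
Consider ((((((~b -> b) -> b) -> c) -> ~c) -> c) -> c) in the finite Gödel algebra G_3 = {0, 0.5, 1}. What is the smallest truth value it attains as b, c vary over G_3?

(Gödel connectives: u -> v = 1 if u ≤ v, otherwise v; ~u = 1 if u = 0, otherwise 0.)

The minimum is attained at b = 0, c = 0.5:
  ~b: Gödel ¬ of 0 = 1 (operand is 0)
  (~b -> b): 1 > 0, so result = 0
  ((~b -> b) -> b): 0 ≤ 0, so result = 1
  (((~b -> b) -> b) -> c): 1 > 0.5, so result = 0.5
  ~c: Gödel ¬ of 0.5 = 0 (operand ≠ 0)
  ((((~b -> b) -> b) -> c) -> ~c): 0.5 > 0, so result = 0
  (((((~b -> b) -> b) -> c) -> ~c) -> c): 0 ≤ 0.5, so result = 1
  ((((((~b -> b) -> b) -> c) -> ~c) -> c) -> c): 1 > 0.5, so result = 0.5
Checking all 9 assignments confirms none give a value below 0.50.

0.50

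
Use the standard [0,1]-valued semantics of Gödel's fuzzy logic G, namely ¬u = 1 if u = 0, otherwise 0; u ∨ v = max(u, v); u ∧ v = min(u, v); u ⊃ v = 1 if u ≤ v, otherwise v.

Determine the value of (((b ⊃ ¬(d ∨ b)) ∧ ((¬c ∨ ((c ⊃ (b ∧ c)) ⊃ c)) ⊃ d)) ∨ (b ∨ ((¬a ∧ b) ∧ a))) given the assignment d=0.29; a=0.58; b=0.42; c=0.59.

(d ∨ b) = max(0.29, 0.42) = 0.42
¬(d ∨ b): Gödel ¬ of 0.42 = 0 (operand ≠ 0)
(b ⊃ ¬(d ∨ b)): 0.42 > 0, so result = 0
¬c: Gödel ¬ of 0.59 = 0 (operand ≠ 0)
(b ∧ c) = min(0.42, 0.59) = 0.42
(c ⊃ (b ∧ c)): 0.59 > 0.42, so result = 0.42
((c ⊃ (b ∧ c)) ⊃ c): 0.42 ≤ 0.59, so result = 1
(¬c ∨ ((c ⊃ (b ∧ c)) ⊃ c)) = max(0, 1) = 1
((¬c ∨ ((c ⊃ (b ∧ c)) ⊃ c)) ⊃ d): 1 > 0.29, so result = 0.29
((b ⊃ ¬(d ∨ b)) ∧ ((¬c ∨ ((c ⊃ (b ∧ c)) ⊃ c)) ⊃ d)) = min(0, 0.29) = 0
¬a: Gödel ¬ of 0.58 = 0 (operand ≠ 0)
(¬a ∧ b) = min(0, 0.42) = 0
((¬a ∧ b) ∧ a) = min(0, 0.58) = 0
(b ∨ ((¬a ∧ b) ∧ a)) = max(0.42, 0) = 0.42
(((b ⊃ ¬(d ∨ b)) ∧ ((¬c ∨ ((c ⊃ (b ∧ c)) ⊃ c)) ⊃ d)) ∨ (b ∨ ((¬a ∧ b) ∧ a))) = max(0, 0.42) = 0.42

0.42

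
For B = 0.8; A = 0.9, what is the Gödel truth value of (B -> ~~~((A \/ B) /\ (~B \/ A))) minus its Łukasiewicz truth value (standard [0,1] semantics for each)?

-0.30

Gödel evaluation:
  (A \/ B) = max(0.9, 0.8) = 0.9
  ~B: Gödel ¬ of 0.8 = 0 (operand ≠ 0)
  (~B \/ A) = max(0, 0.9) = 0.9
  ((A \/ B) /\ (~B \/ A)) = min(0.9, 0.9) = 0.9
  ~((A \/ B) /\ (~B \/ A)): Gödel ¬ of 0.9 = 0 (operand ≠ 0)
  ~~((A \/ B) /\ (~B \/ A)): Gödel ¬ of 0 = 1 (operand is 0)
  ~~~((A \/ B) /\ (~B \/ A)): Gödel ¬ of 1 = 0 (operand ≠ 0)
  (B -> ~~~((A \/ B) /\ (~B \/ A))): 0.8 > 0, so result = 0
  Gödel value = 0
Łukasiewicz evaluation:
  (A \/ B) = max(0.9, 0.8) = 0.9
  ~B: Łukasiewicz ¬ gives 1 − 0.8 = 0.2
  (~B \/ A) = max(0.2, 0.9) = 0.9
  ((A \/ B) /\ (~B \/ A)) = min(0.9, 0.9) = 0.9
  ~((A \/ B) /\ (~B \/ A)): Łukasiewicz ¬ gives 1 − 0.9 = 0.1
  ~~((A \/ B) /\ (~B \/ A)): Łukasiewicz ¬ gives 1 − 0.1 = 0.9
  ~~~((A \/ B) /\ (~B \/ A)): Łukasiewicz ¬ gives 1 − 0.9 = 0.1
  (B -> ~~~((A \/ B) /\ (~B \/ A))): min(1, 1 − 0.8 + 0.1) = 0.3
  Łukasiewicz value = 0.3
Difference: 0 − 0.3 = -0.30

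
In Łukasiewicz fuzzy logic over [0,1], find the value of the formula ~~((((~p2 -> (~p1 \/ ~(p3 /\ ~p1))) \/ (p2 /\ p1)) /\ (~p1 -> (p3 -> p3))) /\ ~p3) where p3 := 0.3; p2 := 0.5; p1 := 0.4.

0.70

~p2: Łukasiewicz ¬ gives 1 − 0.5 = 0.5
~p1: Łukasiewicz ¬ gives 1 − 0.4 = 0.6
~p1: Łukasiewicz ¬ gives 1 − 0.4 = 0.6
(p3 /\ ~p1) = min(0.3, 0.6) = 0.3
~(p3 /\ ~p1): Łukasiewicz ¬ gives 1 − 0.3 = 0.7
(~p1 \/ ~(p3 /\ ~p1)) = max(0.6, 0.7) = 0.7
(~p2 -> (~p1 \/ ~(p3 /\ ~p1))): min(1, 1 − 0.5 + 0.7) = 1
(p2 /\ p1) = min(0.5, 0.4) = 0.4
((~p2 -> (~p1 \/ ~(p3 /\ ~p1))) \/ (p2 /\ p1)) = max(1, 0.4) = 1
~p1: Łukasiewicz ¬ gives 1 − 0.4 = 0.6
(p3 -> p3): min(1, 1 − 0.3 + 0.3) = 1
(~p1 -> (p3 -> p3)): min(1, 1 − 0.6 + 1) = 1
(((~p2 -> (~p1 \/ ~(p3 /\ ~p1))) \/ (p2 /\ p1)) /\ (~p1 -> (p3 -> p3))) = min(1, 1) = 1
~p3: Łukasiewicz ¬ gives 1 − 0.3 = 0.7
((((~p2 -> (~p1 \/ ~(p3 /\ ~p1))) \/ (p2 /\ p1)) /\ (~p1 -> (p3 -> p3))) /\ ~p3) = min(1, 0.7) = 0.7
~((((~p2 -> (~p1 \/ ~(p3 /\ ~p1))) \/ (p2 /\ p1)) /\ (~p1 -> (p3 -> p3))) /\ ~p3): Łukasiewicz ¬ gives 1 − 0.7 = 0.3
~~((((~p2 -> (~p1 \/ ~(p3 /\ ~p1))) \/ (p2 /\ p1)) /\ (~p1 -> (p3 -> p3))) /\ ~p3): Łukasiewicz ¬ gives 1 − 0.3 = 0.7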